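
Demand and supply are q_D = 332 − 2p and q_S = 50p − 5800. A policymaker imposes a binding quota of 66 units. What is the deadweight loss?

236.41

In inverse form: demand p = 166 − 0.5q, supply p = 116 + 0.02q.
Competitive equilibrium: 166 − 0.5q = 116 + 0.02q → q* = 96.1538, p* = 117.9231.
At q = 66: demand price = 166 − 0.5·66 = 133; supply price = 116 + 0.02·66 = 117.32.
Δq = 96.1538 − 66 = 30.1538; wedge = 133 − 117.32 = 15.68.
DWL = ½ × 30.1538 × 15.68 = 236.41.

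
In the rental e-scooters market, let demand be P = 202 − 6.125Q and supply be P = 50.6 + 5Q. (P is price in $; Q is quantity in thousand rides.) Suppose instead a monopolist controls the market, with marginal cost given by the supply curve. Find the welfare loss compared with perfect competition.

Competitive equilibrium: 202 − 6.125Q = 50.6 + 5Q → Q* = 13.609, P* = 118.6449.
Marginal revenue: MR = 202 − 12.25Q. Set MR = MC: 202 − 12.25Q = 50.6 + 5Q → Q_m = 8.7768.
Price P_m = 202 − 6.125·8.7768 = 148.2421; MC(Q_m) = 50.6 + 5·8.7768 = 94.484.
Competitive Q* = 13.609, so ΔQ = 4.8322; wedge = 148.2421 − 94.484 = 53.7581.
DWL = ½ × 4.8322 × 53.7581 = $129.88 thousand.

$129.88 thousand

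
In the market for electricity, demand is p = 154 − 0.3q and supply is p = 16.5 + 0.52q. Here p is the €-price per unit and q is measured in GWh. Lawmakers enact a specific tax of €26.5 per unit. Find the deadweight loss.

Competitive equilibrium: 154 − 0.3q = 16.5 + 0.52q → q* = 167.6829, p* = 103.6951.
With the tax, the buyer price exceeds the seller price by 26.5: (154 − 0.3q) − (16.5 + 0.52q) = 26.5 → q' = 135.3659.
Δq = 167.6829 − 135.3659 = 32.317; the wedge equals the tax, 26.5.
DWL = ½ × 32.317 × 26.5 = €428.20.

€428.20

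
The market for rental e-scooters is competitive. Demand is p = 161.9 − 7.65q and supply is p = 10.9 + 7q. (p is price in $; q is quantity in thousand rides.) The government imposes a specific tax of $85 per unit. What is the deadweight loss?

$246.59 thousand

Competitive equilibrium: 161.9 − 7.65q = 10.9 + 7q → q* = 10.3072, p* = 83.0502.
With the tax, the buyer price exceeds the seller price by 85: (161.9 − 7.65q) − (10.9 + 7q) = 85 → q' = 4.5051.
Δq = 10.3072 − 4.5051 = 5.8021; the wedge equals the tax, 85.
DWL = ½ × 5.8021 × 85 = $246.59 thousand.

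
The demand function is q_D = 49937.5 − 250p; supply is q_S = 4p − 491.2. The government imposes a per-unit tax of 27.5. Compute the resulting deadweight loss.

In inverse form: demand p = 199.75 − 0.004q, supply p = 122.8 + 0.25q.
Competitive equilibrium: 199.75 − 0.004q = 122.8 + 0.25q → q* = 302.9528, p* = 198.5382.
With the tax, the buyer price exceeds the seller price by 27.5: (199.75 − 0.004q) − (122.8 + 0.25q) = 27.5 → q' = 194.685.
Δq = 302.9528 − 194.685 = 108.2678; the wedge equals the tax, 27.5.
Welfare loss = ½ × 108.2678 × 27.5 = 1488.68.

1488.68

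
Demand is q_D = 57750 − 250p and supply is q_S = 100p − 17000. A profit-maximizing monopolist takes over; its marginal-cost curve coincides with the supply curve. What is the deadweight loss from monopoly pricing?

In inverse form: demand p = 231 − 0.004q, supply p = 170 + 0.01q.
Competitive equilibrium: 231 − 0.004q = 170 + 0.01q → q* = 4357.14286, p* = 213.57143.
Marginal revenue: MR = 231 − 0.008q. Set MR = MC: 231 − 0.008q = 170 + 0.01q → q_m = 3388.88889.
Price p_m = 231 − 0.004·3388.88889 = 217.44444; MC(q_m) = 170 + 0.01·3388.88889 = 203.88889.
Competitive q* = 4357.14286, so Δq = 968.25397; wedge = 217.44444 − 203.88889 = 13.55555.
DWL = ½ × 968.25397 × 13.55555 = 6562.61.

6562.61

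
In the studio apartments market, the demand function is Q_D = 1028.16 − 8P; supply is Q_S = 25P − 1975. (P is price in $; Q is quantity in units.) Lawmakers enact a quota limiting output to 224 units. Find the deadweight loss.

$478.04

In inverse form: demand P = 128.52 − 0.125Q, supply P = 79 + 0.04Q.
Competitive equilibrium: 128.52 − 0.125Q = 79 + 0.04Q → Q* = 300.1212, P* = 91.0048.
At Q = 224: demand price = 128.52 − 0.125·224 = 100.52; supply price = 79 + 0.04·224 = 87.96.
ΔQ = 300.1212 − 224 = 76.1212; wedge = 100.52 − 87.96 = 12.56.
Deadweight loss = ½ × 76.1212 × 12.56 = $478.04.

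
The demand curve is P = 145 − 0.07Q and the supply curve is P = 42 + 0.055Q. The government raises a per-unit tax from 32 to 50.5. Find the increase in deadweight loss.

Competitive equilibrium: 145 − 0.07Q = 42 + 0.055Q → Q* = 824, P* = 87.32.
For a per-unit tax t: ΔQ = t/0.125, so DWL = ½·t·(t/0.125) = t²/0.25.
At t = 32: DWL = 4096. At t = 50.5: DWL = 10201.
Increase = 10201 − 4096 = 6105.

6105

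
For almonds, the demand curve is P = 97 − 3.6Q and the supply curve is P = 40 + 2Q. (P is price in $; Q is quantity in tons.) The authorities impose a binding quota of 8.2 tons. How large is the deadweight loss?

Competitive equilibrium: 97 − 3.6Q = 40 + 2Q → Q* = 10.1786, P* = 60.3571.
At Q = 8.2: demand price = 97 − 3.6·8.2 = 67.48; supply price = 40 + 2·8.2 = 56.4.
ΔQ = 10.1786 − 8.2 = 1.9786; wedge = 67.48 − 56.4 = 11.08.
Welfare loss = ½ × 1.9786 × 11.08 = $10.96.

$10.96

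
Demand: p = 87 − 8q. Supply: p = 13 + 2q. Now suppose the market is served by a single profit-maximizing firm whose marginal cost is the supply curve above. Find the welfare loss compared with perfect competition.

Competitive equilibrium: 87 − 8q = 13 + 2q → q* = 7.4, p* = 27.8.
Marginal revenue: MR = 87 − 16q. Set MR = MC: 87 − 16q = 13 + 2q → q_m = 4.1111.
Price p_m = 87 − 8·4.1111 = 54.1112; MC(q_m) = 13 + 2·4.1111 = 21.2222.
Competitive q* = 7.4, so Δq = 3.2889; wedge = 54.1112 − 21.2222 = 32.889.
The triangle = ½ × 3.2889 × 32.889 = 54.08.

54.08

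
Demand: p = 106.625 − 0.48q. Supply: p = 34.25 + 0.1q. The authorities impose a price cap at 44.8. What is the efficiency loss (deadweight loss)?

107.85

Competitive equilibrium: 106.625 − 0.48q = 34.25 + 0.1q → q* = 124.7845, p* = 46.7284.
At the ceiling p = 44.8, quantity supplied = (44.8 − 34.25)/0.1 = 105.5.
Willingness to pay at q' = 105.5: 106.625 − 0.48·105.5 = 55.985.
Δq = 124.7845 − 105.5 = 19.2845; wedge = 55.985 − 44.8 = 11.185.
Welfare loss = ½ × 19.2845 × 11.185 = 107.85.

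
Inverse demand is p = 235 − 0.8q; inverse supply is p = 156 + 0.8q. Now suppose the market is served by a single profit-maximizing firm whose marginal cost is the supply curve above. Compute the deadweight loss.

216.70

Competitive equilibrium: 235 − 0.8q = 156 + 0.8q → q* = 49.375, p* = 195.5.
Marginal revenue: MR = 235 − 1.6q. Set MR = MC: 235 − 1.6q = 156 + 0.8q → q_m = 32.9167.
Price p_m = 235 − 0.8·32.9167 = 208.6666; MC(q_m) = 156 + 0.8·32.9167 = 182.3334.
Competitive q* = 49.375, so Δq = 16.4583; wedge = 208.6666 − 182.3334 = 26.3332.
Deadweight loss = ½ × 16.4583 × 26.3332 = 216.70.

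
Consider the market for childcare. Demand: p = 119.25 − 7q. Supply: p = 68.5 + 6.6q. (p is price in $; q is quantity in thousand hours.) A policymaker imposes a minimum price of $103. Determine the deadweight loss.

Competitive equilibrium: 119.25 − 7q = 68.5 + 6.6q → q* = 3.7316, p* = 93.1287.
At the floor p = 103, quantity demanded = (119.25 − 103)/7 = 2.3214.
Sellers' marginal cost at q' = 2.3214: 68.5 + 6.6·2.3214 = 83.8212.
Δq = 3.7316 − 2.3214 = 1.4102; wedge = 103 − 83.8212 = 19.1788.
DWL = ½ × 1.4102 × 19.1788 = $13.52 thousand.

$13.52 thousand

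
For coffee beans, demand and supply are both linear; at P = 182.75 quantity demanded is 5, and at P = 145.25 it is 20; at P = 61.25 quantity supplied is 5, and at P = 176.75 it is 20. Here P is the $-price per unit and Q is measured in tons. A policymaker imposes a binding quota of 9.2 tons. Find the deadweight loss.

Demand slope = (145.25 − 182.75)/(20 − 5) = −2.5, so P = 195.25 − 2.5Q.
Supply slope = (176.75 − 61.25)/(20 − 5) = 7.7, so P = 22.75 + 7.7Q.
Competitive equilibrium: 195.25 − 2.5Q = 22.75 + 7.7Q → Q* = 16.91176, P* = 152.97059.
At Q = 9.2: demand price = 195.25 − 2.5·9.2 = 172.25; supply price = 22.75 + 7.7·9.2 = 93.59.
ΔQ = 16.91176 − 9.2 = 7.71176; wedge = 172.25 − 93.59 = 78.66.
DWL = ½ × 7.71176 × 78.66 = $303.30.

$303.30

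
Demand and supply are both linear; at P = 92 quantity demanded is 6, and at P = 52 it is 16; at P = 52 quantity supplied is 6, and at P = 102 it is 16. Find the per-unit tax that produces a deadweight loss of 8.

12

Demand slope = (52 − 92)/(16 − 6) = −4, so P = 116 − 4Q.
Supply slope = (102 − 52)/(16 − 6) = 5, so P = 22 + 5Q.
Competitive equilibrium: 116 − 4Q = 22 + 5Q → Q* = 10.4444, P* = 74.2222.
A tax t gives ΔQ = t/9 and wedge t, so DWL = t²/18.
t²/18 = 8 → t² = 144 → t = 12.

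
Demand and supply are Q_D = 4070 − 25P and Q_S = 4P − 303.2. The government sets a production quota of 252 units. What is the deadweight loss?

334.08

In inverse form: demand P = 162.8 − 0.04Q, supply P = 75.8 + 0.25Q.
Competitive equilibrium: 162.8 − 0.04Q = 75.8 + 0.25Q → Q* = 300, P* = 150.8.
At Q = 252: demand price = 162.8 − 0.04·252 = 152.72; supply price = 75.8 + 0.25·252 = 138.8.
ΔQ = 300 − 252 = 48; wedge = 152.72 − 138.8 = 13.92.
Deadweight loss = ½ × 48 × 13.92 = 334.08.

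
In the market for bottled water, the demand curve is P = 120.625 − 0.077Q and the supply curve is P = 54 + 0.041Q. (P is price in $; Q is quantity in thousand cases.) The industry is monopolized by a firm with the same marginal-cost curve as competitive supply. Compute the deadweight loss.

$2932.75 thousand

Competitive equilibrium: 120.625 − 0.077Q = 54 + 0.041Q → Q* = 564.6186, P* = 77.1494.
Marginal revenue: MR = 120.625 − 0.154Q. Set MR = MC: 120.625 − 0.154Q = 54 + 0.041Q → Q_m = 341.6667.
Price P_m = 120.625 − 0.077·341.6667 = 94.3167; MC(Q_m) = 54 + 0.041·341.6667 = 68.0083.
Competitive Q* = 564.6186, so ΔQ = 222.9519; wedge = 94.3167 − 68.0083 = 26.3084.
Deadweight loss = ½ × 222.9519 × 26.3084 = $2932.75 thousand.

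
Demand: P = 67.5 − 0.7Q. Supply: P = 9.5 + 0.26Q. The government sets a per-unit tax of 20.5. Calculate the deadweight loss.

218.88

Competitive equilibrium: 67.5 − 0.7Q = 9.5 + 0.26Q → Q* = 60.4167, P* = 25.2083.
With the tax, the buyer price exceeds the seller price by 20.5: (67.5 − 0.7Q) − (9.5 + 0.26Q) = 20.5 → Q' = 39.0625.
ΔQ = 60.4167 − 39.0625 = 21.3542; the wedge equals the tax, 20.5.
Deadweight loss = ½ × 21.3542 × 20.5 = 218.88.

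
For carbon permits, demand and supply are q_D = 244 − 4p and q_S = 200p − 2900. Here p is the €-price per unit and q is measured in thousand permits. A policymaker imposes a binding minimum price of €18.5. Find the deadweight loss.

€19.46 thousand

In inverse form: demand p = 61 − 0.25q, supply p = 14.5 + 0.005q.
Competitive equilibrium: 61 − 0.25q = 14.5 + 0.005q → q* = 182.3529, p* = 15.4118.
At the floor p = 18.5, quantity demanded = (61 − 18.5)/0.25 = 170.
Sellers' marginal cost at q' = 170: 14.5 + 0.005·170 = 15.35.
Δq = 182.3529 − 170 = 12.3529; wedge = 18.5 − 15.35 = 3.15.
The triangle = ½ × 12.3529 × 3.15 = €19.46 thousand.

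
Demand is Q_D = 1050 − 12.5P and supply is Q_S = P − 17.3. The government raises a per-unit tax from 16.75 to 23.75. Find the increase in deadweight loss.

131.25

In inverse form: demand P = 84 − 0.08Q, supply P = 17.3 + Q.
Competitive equilibrium: 84 − 0.08Q = 17.3 + Q → Q* = 61.7593, P* = 79.0593.
For a per-unit tax t: ΔQ = t/1.08, so DWL = ½·t·(t/1.08) = t²/2.16.
At t = 16.75: DWL = 129.89. At t = 23.75: DWL = 261.14.
Increase = 261.14 − 129.89 = 131.25.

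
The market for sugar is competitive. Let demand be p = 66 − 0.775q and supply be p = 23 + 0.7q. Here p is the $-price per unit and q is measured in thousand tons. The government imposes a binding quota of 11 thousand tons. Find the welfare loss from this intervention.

$243.02 thousand

Competitive equilibrium: 66 − 0.775q = 23 + 0.7q → q* = 29.1525, p* = 43.4068.
At q = 11: demand price = 66 − 0.775·11 = 57.475; supply price = 23 + 0.7·11 = 30.7.
Δq = 29.1525 − 11 = 18.1525; wedge = 57.475 − 30.7 = 26.775.
Welfare loss = ½ × 18.1525 × 26.775 = $243.02 thousand.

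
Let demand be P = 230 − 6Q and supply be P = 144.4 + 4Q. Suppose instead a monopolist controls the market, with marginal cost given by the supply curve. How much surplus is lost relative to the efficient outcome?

51.52

Competitive equilibrium: 230 − 6Q = 144.4 + 4Q → Q* = 8.56, P* = 178.64.
Marginal revenue: MR = 230 − 12Q. Set MR = MC: 230 − 12Q = 144.4 + 4Q → Q_m = 5.35.
Price P_m = 230 − 6·5.35 = 197.9; MC(Q_m) = 144.4 + 4·5.35 = 165.8.
Competitive Q* = 8.56, so ΔQ = 3.21; wedge = 197.9 − 165.8 = 32.1.
DWL = ½ × 3.21 × 32.1 = 51.52.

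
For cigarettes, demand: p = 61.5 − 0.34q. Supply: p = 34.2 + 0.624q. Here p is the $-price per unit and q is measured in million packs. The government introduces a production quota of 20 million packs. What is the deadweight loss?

Competitive equilibrium: 61.5 − 0.34q = 34.2 + 0.624q → q* = 28.3195, p* = 51.8714.
At q = 20: demand price = 61.5 − 0.34·20 = 54.7; supply price = 34.2 + 0.624·20 = 46.68.
Δq = 28.3195 − 20 = 8.3195; wedge = 54.7 − 46.68 = 8.02.
Welfare loss = ½ × 8.3195 × 8.02 = $33.36 million.

$33.36 million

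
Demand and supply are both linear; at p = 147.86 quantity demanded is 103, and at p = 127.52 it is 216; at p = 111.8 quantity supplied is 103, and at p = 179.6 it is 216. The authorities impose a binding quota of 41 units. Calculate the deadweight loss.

4568.42

Demand slope = (127.52 − 147.86)/(216 − 103) = −0.18, so p = 166.4 − 0.18q.
Supply slope = (179.6 − 111.8)/(216 − 103) = 0.6, so p = 50 + 0.6q.
Competitive equilibrium: 166.4 − 0.18q = 50 + 0.6q → q* = 149.2308, p* = 139.5385.
At q = 41: demand price = 166.4 − 0.18·41 = 159.02; supply price = 50 + 0.6·41 = 74.6.
Δq = 149.2308 − 41 = 108.2308; wedge = 159.02 − 74.6 = 84.42.
DWL = ½ × 108.2308 × 84.42 = 4568.42.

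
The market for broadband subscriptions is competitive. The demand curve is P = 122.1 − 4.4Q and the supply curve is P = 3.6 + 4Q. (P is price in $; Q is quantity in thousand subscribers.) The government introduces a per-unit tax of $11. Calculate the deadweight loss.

Competitive equilibrium: 122.1 − 4.4Q = 3.6 + 4Q → Q* = 14.1071, P* = 60.0286.
With the tax, the buyer price exceeds the seller price by 11: (122.1 − 4.4Q) − (3.6 + 4Q) = 11 → Q' = 12.7976.
ΔQ = 14.1071 − 12.7976 = 1.3095; the wedge equals the tax, 11.
Deadweight loss = ½ × 1.3095 × 11 = $7.20 thousand.

$7.20 thousand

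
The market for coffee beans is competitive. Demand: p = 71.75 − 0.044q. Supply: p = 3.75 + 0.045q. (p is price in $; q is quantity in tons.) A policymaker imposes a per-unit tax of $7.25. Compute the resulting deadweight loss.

Competitive equilibrium: 71.75 − 0.044q = 3.75 + 0.045q → q* = 764.0449, p* = 38.132.
With the tax, the buyer price exceeds the seller price by 7.25: (71.75 − 0.044q) − (3.75 + 0.045q) = 7.25 → q' = 682.5843.
Δq = 764.0449 − 682.5843 = 81.4606; the wedge equals the tax, 7.25.
DWL = ½ × 81.4606 × 7.25 = $295.29.

$295.29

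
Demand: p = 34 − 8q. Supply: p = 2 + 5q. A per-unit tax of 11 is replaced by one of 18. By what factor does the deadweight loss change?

Competitive equilibrium: 34 − 8q = 2 + 5q → q* = 2.4615, p* = 14.3077.
For a per-unit tax t: Δq = t/13, so DWL = ½·t·(t/13) = t²/26.
At t = 11: DWL = 4.654. At t = 18: DWL = 12.462.
Ratio = (18/11)² = 2.678.

2.678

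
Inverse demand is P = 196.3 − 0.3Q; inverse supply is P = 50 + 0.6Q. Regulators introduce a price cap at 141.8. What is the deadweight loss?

Competitive equilibrium: 196.3 − 0.3Q = 50 + 0.6Q → Q* = 162.5556, P* = 147.5333.
At the ceiling P = 141.8, quantity supplied = (141.8 − 50)/0.6 = 153.
Willingness to pay at Q' = 153: 196.3 − 0.3·153 = 150.4.
ΔQ = 162.5556 − 153 = 9.5556; wedge = 150.4 − 141.8 = 8.6.
DWL = ½ × 9.5556 × 8.6 = 41.09.

41.09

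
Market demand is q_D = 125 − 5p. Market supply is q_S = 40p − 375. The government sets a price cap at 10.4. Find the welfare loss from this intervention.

In inverse form: demand p = 25 − 0.2q, supply p = 9.375 + 0.025q.
Competitive equilibrium: 25 − 0.2q = 9.375 + 0.025q → q* = 69.4444, p* = 11.1111.
At the ceiling p = 10.4, quantity supplied = (10.4 − 9.375)/0.025 = 41.
Willingness to pay at q' = 41: 25 − 0.2·41 = 16.8.
Δq = 69.4444 − 41 = 28.4444; wedge = 16.8 − 10.4 = 6.4.
DWL = ½ × 28.4444 × 6.4 = 91.02.

91.02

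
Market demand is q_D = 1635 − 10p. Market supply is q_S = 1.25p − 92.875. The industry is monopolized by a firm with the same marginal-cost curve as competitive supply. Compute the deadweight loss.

In inverse form: demand p = 163.5 − 0.1q, supply p = 74.3 + 0.8q.
Competitive equilibrium: 163.5 − 0.1q = 74.3 + 0.8q → q* = 99.1111, p* = 153.5889.
Marginal revenue: MR = 163.5 − 0.2q. Set MR = MC: 163.5 − 0.2q = 74.3 + 0.8q → q_m = 89.2.
Price p_m = 163.5 − 0.1·89.2 = 154.58; MC(q_m) = 74.3 + 0.8·89.2 = 145.66.
Competitive q* = 99.1111, so Δq = 9.9111; wedge = 154.58 − 145.66 = 8.92.
Welfare loss = ½ × 9.9111 × 8.92 = 44.20.

44.20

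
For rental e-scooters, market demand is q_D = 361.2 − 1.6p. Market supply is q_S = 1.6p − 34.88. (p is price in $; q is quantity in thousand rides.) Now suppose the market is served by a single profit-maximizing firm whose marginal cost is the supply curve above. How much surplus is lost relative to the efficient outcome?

$1848.69 thousand

In inverse form: demand p = 225.75 − 0.625q, supply p = 21.8 + 0.625q.
Competitive equilibrium: 225.75 − 0.625q = 21.8 + 0.625q → q* = 163.16, p* = 123.775.
Marginal revenue: MR = 225.75 − 1.25q. Set MR = MC: 225.75 − 1.25q = 21.8 + 0.625q → q_m = 108.77333.
Price p_m = 225.75 − 0.625·108.77333 = 157.76667; MC(q_m) = 21.8 + 0.625·108.77333 = 89.78333.
Competitive q* = 163.16, so Δq = 54.38667; wedge = 157.76667 − 89.78333 = 67.98334.
Deadweight loss = ½ × 54.38667 × 67.98334 = $1848.69 thousand.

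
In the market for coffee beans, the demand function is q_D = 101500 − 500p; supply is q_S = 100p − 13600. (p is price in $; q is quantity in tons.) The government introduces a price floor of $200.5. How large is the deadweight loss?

In inverse form: demand p = 203 − 0.002q, supply p = 136 + 0.01q.
Competitive equilibrium: 203 − 0.002q = 136 + 0.01q → q* = 5583.3333, p* = 191.8333.
At the floor p = 200.5, quantity demanded = (203 − 200.5)/0.002 = 1250.
Sellers' marginal cost at q' = 1250: 136 + 0.01·1250 = 148.5.
Δq = 5583.3333 − 1250 = 4333.3333; wedge = 200.5 − 148.5 = 52.
Deadweight loss = ½ × 4333.3333 × 52 = $112666.67.

$112666.67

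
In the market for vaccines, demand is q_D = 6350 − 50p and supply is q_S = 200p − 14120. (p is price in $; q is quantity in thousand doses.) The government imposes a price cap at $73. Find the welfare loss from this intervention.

In inverse form: demand p = 127 − 0.02q, supply p = 70.6 + 0.005q.
Competitive equilibrium: 127 − 0.02q = 70.6 + 0.005q → q* = 2256, p* = 81.88.
At the ceiling p = 73, quantity supplied = (73 − 70.6)/0.005 = 480.
Willingness to pay at q' = 480: 127 − 0.02·480 = 117.4.
Δq = 2256 − 480 = 1776; wedge = 117.4 − 73 = 44.4.
Deadweight loss = ½ × 1776 × 44.4 = $39427.20 thousand.

$39427.20 thousand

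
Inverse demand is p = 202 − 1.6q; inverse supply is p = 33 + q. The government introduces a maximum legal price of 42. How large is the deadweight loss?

4076.80

Competitive equilibrium: 202 − 1.6q = 33 + q → q* = 65, p* = 98.
At the ceiling p = 42, quantity supplied = (42 − 33)/1 = 9.
Willingness to pay at q' = 9: 202 − 1.6·9 = 187.6.
Δq = 65 − 9 = 56; wedge = 187.6 − 42 = 145.6.
Welfare loss = ½ × 56 × 145.6 = 4076.80.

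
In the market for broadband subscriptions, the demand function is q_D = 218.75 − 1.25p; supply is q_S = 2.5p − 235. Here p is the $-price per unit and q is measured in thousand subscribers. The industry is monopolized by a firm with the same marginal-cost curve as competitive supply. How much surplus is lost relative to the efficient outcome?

$437.40 thousand

In inverse form: demand p = 175 − 0.8q, supply p = 94 + 0.4q.
Competitive equilibrium: 175 − 0.8q = 94 + 0.4q → q* = 67.5, p* = 121.
Marginal revenue: MR = 175 − 1.6q. Set MR = MC: 175 − 1.6q = 94 + 0.4q → q_m = 40.5.
Price p_m = 175 − 0.8·40.5 = 142.6; MC(q_m) = 94 + 0.4·40.5 = 110.2.
Competitive q* = 67.5, so Δq = 27; wedge = 142.6 − 110.2 = 32.4.
The triangle = ½ × 27 × 32.4 = $437.40 thousand.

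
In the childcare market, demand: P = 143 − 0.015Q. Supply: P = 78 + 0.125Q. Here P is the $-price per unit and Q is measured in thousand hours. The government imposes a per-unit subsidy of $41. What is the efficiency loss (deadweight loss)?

Competitive equilibrium: 143 − 0.015Q = 78 + 0.125Q → Q* = 464.2857, P* = 136.0357.
The subsidy lowers effective supply by 41: P = 37 + 0.125Q.
New quantity: 143 − 0.015Q = 37 + 0.125Q → Q' = 757.1429.
Overproduction ΔQ = 757.1429 − 464.2857 = 292.8572; wedge = subsidy = 41.
DWL = ½ × 292.8572 × 41 = $6003.57 thousand.

$6003.57 thousand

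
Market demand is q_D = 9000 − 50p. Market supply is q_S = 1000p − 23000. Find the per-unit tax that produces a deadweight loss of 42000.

In inverse form: demand p = 180 − 0.02q, supply p = 23 + 0.001q.
Competitive equilibrium: 180 − 0.02q = 23 + 0.001q → q* = 7476.1905, p* = 30.4762.
A tax t gives Δq = t/0.021 and wedge t, so DWL = t²/0.042.
t²/0.042 = 42000 → t² = 1764 → t = 42.

42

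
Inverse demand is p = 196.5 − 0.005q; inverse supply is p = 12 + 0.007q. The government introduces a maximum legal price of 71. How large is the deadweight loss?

Competitive equilibrium: 196.5 − 0.005q = 12 + 0.007q → q* = 15375, p* = 119.625.
At the ceiling p = 71, quantity supplied = (71 − 12)/0.007 = 8428.571429.
Willingness to pay at q' = 8428.571429: 196.5 − 0.005·8428.571429 = 154.357143.
Δq = 15375 − 8428.571429 = 6946.428571; wedge = 154.357143 − 71 = 83.357143.
Welfare loss = ½ × 6946.428571 × 83.357143 = 289517.22.

289517.22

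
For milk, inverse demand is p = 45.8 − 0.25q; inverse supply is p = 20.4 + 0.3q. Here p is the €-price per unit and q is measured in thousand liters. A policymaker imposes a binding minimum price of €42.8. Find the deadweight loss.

Competitive equilibrium: 45.8 − 0.25q = 20.4 + 0.3q → q* = 46.1818, p* = 34.2545.
At the floor p = 42.8, quantity demanded = (45.8 − 42.8)/0.25 = 12.
Sellers' marginal cost at q' = 12: 20.4 + 0.3·12 = 24.
Δq = 46.1818 − 12 = 34.1818; wedge = 42.8 − 24 = 18.8.
Welfare loss = ½ × 34.1818 × 18.8 = €321.31 thousand.

€321.31 thousand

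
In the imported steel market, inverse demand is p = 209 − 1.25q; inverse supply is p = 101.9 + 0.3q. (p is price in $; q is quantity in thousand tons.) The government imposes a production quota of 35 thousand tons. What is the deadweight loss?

Competitive equilibrium: 209 − 1.25q = 101.9 + 0.3q → q* = 69.0968, p* = 122.629.
At q = 35: demand price = 209 − 1.25·35 = 165.25; supply price = 101.9 + 0.3·35 = 112.4.
Δq = 69.0968 − 35 = 34.0968; wedge = 165.25 − 112.4 = 52.85.
DWL = ½ × 34.0968 × 52.85 = $901.01 thousand.

$901.01 thousand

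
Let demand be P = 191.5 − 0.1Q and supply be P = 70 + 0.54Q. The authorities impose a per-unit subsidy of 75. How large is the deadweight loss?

4394.53

Competitive equilibrium: 191.5 − 0.1Q = 70 + 0.54Q → Q* = 189.8438, P* = 172.5156.
The subsidy lowers effective supply by 75: P = 0.54Q − 5.
New quantity: 191.5 − 0.1Q = 0.54Q − 5 → Q' = 307.0313.
Overproduction ΔQ = 307.0313 − 189.8438 = 117.1875; wedge = subsidy = 75.
Deadweight loss = ½ × 117.1875 × 75 = 4394.53.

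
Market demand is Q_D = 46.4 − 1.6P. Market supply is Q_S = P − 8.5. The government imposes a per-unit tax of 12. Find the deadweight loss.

In inverse form: demand P = 29 − 0.625Q, supply P = 8.5 + Q.
Competitive equilibrium: 29 − 0.625Q = 8.5 + Q → Q* = 12.6154, P* = 21.1154.
With the tax, the buyer price exceeds the seller price by 12: (29 − 0.625Q) − (8.5 + Q) = 12 → Q' = 5.2308.
ΔQ = 12.6154 − 5.2308 = 7.3846; the wedge equals the tax, 12.
The triangle = ½ × 7.3846 × 12 = 44.31.

44.31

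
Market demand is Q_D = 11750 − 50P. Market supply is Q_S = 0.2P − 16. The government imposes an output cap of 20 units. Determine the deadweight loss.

296.93

In inverse form: demand P = 235 − 0.02Q, supply P = 80 + 5Q.
Competitive equilibrium: 235 − 0.02Q = 80 + 5Q → Q* = 30.8765, P* = 234.3825.
At Q = 20: demand price = 235 − 0.02·20 = 234.6; supply price = 80 + 5·20 = 180.
ΔQ = 30.8765 − 20 = 10.8765; wedge = 234.6 − 180 = 54.6.
Welfare loss = ½ × 10.8765 × 54.6 = 296.93.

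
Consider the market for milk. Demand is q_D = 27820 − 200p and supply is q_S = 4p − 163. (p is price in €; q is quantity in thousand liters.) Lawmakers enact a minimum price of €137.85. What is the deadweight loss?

€2347.37 thousand

In inverse form: demand p = 139.1 − 0.005q, supply p = 40.75 + 0.25q.
Competitive equilibrium: 139.1 − 0.005q = 40.75 + 0.25q → q* = 385.6863, p* = 137.1716.
At the floor p = 137.85, quantity demanded = (139.1 − 137.85)/0.005 = 250.
Sellers' marginal cost at q' = 250: 40.75 + 0.25·250 = 103.25.
Δq = 385.6863 − 250 = 135.6863; wedge = 137.85 − 103.25 = 34.6.
The triangle = ½ × 135.6863 × 34.6 = €2347.37 thousand.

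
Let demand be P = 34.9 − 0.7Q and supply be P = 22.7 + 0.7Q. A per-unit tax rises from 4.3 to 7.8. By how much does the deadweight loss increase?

Competitive equilibrium: 34.9 − 0.7Q = 22.7 + 0.7Q → Q* = 8.7143, P* = 28.8.
For a per-unit tax t: ΔQ = t/1.4, so DWL = ½·t·(t/1.4) = t²/2.8.
At t = 4.3: DWL = 6.604. At t = 7.8: DWL = 21.729.
Increase = 21.729 − 6.604 = 15.125.

15.125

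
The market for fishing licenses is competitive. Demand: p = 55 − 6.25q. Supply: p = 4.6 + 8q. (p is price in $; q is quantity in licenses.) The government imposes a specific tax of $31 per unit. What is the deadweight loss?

$33.72

Competitive equilibrium: 55 − 6.25q = 4.6 + 8q → q* = 3.5368, p* = 32.8947.
With the tax, the buyer price exceeds the seller price by 31: (55 − 6.25q) − (4.6 + 8q) = 31 → q' = 1.3614.
Δq = 3.5368 − 1.3614 = 2.1754; the wedge equals the tax, 31.
The triangle = ½ × 2.1754 × 31 = $33.72.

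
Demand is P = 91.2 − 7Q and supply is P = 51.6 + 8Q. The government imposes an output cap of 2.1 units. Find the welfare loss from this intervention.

2.187

Competitive equilibrium: 91.2 − 7Q = 51.6 + 8Q → Q* = 2.64, P* = 72.72.
At Q = 2.1: demand price = 91.2 − 7·2.1 = 76.5; supply price = 51.6 + 8·2.1 = 68.4.
ΔQ = 2.64 − 2.1 = 0.54; wedge = 76.5 − 68.4 = 8.1.
The triangle = ½ × 0.54 × 8.1 = 2.187.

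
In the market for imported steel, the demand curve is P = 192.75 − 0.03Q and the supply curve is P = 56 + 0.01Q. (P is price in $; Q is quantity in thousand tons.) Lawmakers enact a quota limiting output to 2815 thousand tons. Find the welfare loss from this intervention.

Competitive equilibrium: 192.75 − 0.03Q = 56 + 0.01Q → Q* = 3418.75, P* = 90.1875.
At Q = 2815: demand price = 192.75 − 0.03·2815 = 108.3; supply price = 56 + 0.01·2815 = 84.15.
ΔQ = 3418.75 − 2815 = 603.75; wedge = 108.3 − 84.15 = 24.15.
Deadweight loss = ½ × 603.75 × 24.15 = $7290.28 thousand.

$7290.28 thousand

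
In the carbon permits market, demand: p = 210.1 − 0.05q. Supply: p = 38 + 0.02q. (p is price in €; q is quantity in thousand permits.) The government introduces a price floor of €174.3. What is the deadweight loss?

€106279.43 thousand

Competitive equilibrium: 210.1 − 0.05q = 38 + 0.02q → q* = 2458.5714, p* = 87.1714.
At the floor p = 174.3, quantity demanded = (210.1 − 174.3)/0.05 = 716.
Sellers' marginal cost at q' = 716: 38 + 0.02·716 = 52.32.
Δq = 2458.5714 − 716 = 1742.5714; wedge = 174.3 − 52.32 = 121.98.
Welfare loss = ½ × 1742.5714 × 121.98 = €106279.43 thousand.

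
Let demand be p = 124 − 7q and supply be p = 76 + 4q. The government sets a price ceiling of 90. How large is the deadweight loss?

4.10

Competitive equilibrium: 124 − 7q = 76 + 4q → q* = 4.3636, p* = 93.4545.
At the ceiling p = 90, quantity supplied = (90 − 76)/4 = 3.5.
Willingness to pay at q' = 3.5: 124 − 7·3.5 = 99.5.
Δq = 4.3636 − 3.5 = 0.8636; wedge = 99.5 − 90 = 9.5.
The triangle = ½ × 0.8636 × 9.5 = 4.10.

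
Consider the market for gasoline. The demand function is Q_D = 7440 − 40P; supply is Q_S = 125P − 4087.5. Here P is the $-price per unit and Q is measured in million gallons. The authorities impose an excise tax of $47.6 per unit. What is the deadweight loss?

$34329.70 million

In inverse form: demand P = 186 − 0.025Q, supply P = 32.7 + 0.008Q.
Competitive equilibrium: 186 − 0.025Q = 32.7 + 0.008Q → Q* = 4645.4545, P* = 69.8636.
With the tax, the buyer price exceeds the seller price by 47.6: (186 − 0.025Q) − (32.7 + 0.008Q) = 47.6 → Q' = 3203.0303.
ΔQ = 4645.4545 − 3203.0303 = 1442.4242; the wedge equals the tax, 47.6.
Welfare loss = ½ × 1442.4242 × 47.6 = $34329.70 million.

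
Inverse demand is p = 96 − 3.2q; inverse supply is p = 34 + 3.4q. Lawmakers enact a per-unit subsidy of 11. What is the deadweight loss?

9.17

Competitive equilibrium: 96 − 3.2q = 34 + 3.4q → q* = 9.3939, p* = 65.9394.
The subsidy lowers effective supply by 11: p = 23 + 3.4q.
New quantity: 96 − 3.2q = 23 + 3.4q → q' = 11.0606.
Overproduction Δq = 11.0606 − 9.3939 = 1.6667; wedge = subsidy = 11.
Welfare loss = ½ × 1.6667 × 11 = 9.17.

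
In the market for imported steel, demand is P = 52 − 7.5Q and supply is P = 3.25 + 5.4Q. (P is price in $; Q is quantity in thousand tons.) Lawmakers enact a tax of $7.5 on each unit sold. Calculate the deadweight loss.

Competitive equilibrium: 52 − 7.5Q = 3.25 + 5.4Q → Q* = 3.7791, P* = 23.657.
With the tax, the buyer price exceeds the seller price by 7.5: (52 − 7.5Q) − (3.25 + 5.4Q) = 7.5 → Q' = 3.1977.
ΔQ = 3.7791 − 3.1977 = 0.5814; the wedge equals the tax, 7.5.
DWL = ½ × 0.5814 × 7.5 = $2.18 thousand.

$2.18 thousand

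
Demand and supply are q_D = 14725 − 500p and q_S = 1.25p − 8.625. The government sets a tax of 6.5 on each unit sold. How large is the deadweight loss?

In inverse form: demand p = 29.45 − 0.002q, supply p = 6.9 + 0.8q.
Competitive equilibrium: 29.45 − 0.002q = 6.9 + 0.8q → q* = 28.1172, p* = 29.3938.
With the tax, the buyer price exceeds the seller price by 6.5: (29.45 − 0.002q) − (6.9 + 0.8q) = 6.5 → q' = 20.0125.
Δq = 28.1172 − 20.0125 = 8.1047; the wedge equals the tax, 6.5.
Deadweight loss = ½ × 8.1047 × 6.5 = 26.34.

26.34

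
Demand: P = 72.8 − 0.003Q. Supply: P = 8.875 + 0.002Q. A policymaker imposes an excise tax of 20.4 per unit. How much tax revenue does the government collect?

177582

Competitive equilibrium: 72.8 − 0.003Q = 8.875 + 0.002Q → Q* = 12785, P* = 34.445.
With the tax, the buyer price exceeds the seller price by 20.4: (72.8 − 0.003Q) − (8.875 + 0.002Q) = 20.4 → Q' = 8705.
Tax revenue = 20.4 × 8705 = 177582.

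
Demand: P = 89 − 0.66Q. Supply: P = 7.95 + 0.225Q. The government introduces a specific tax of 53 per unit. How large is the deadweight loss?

1587.01

Competitive equilibrium: 89 − 0.66Q = 7.95 + 0.225Q → Q* = 91.5819, P* = 28.5559.
With the tax, the buyer price exceeds the seller price by 53: (89 − 0.66Q) − (7.95 + 0.225Q) = 53 → Q' = 31.6949.
ΔQ = 91.5819 − 31.6949 = 59.887; the wedge equals the tax, 53.
The triangle = ½ × 59.887 × 53 = 1587.01.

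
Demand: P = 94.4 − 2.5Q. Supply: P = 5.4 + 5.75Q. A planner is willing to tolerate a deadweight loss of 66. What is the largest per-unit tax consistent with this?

Competitive equilibrium: 94.4 − 2.5Q = 5.4 + 5.75Q → Q* = 10.7879, P* = 67.4303.
A tax t gives ΔQ = t/8.25 and wedge t, so DWL = t²/16.5.
t²/16.5 = 66 → t² = 1089 → t = 33.

33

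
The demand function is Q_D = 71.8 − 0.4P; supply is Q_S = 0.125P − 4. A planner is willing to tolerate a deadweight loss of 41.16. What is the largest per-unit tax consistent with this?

In inverse form: demand P = 179.5 − 2.5Q, supply P = 32 + 8Q.
Competitive equilibrium: 179.5 − 2.5Q = 32 + 8Q → Q* = 14.0476, P* = 144.381.
A tax t gives ΔQ = t/10.5 and wedge t, so DWL = t²/21.
t²/21 = 41.16 → t² = 864.36 → t = 29.4.

29.4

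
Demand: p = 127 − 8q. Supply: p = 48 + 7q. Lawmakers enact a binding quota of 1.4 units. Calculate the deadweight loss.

Competitive equilibrium: 127 − 8q = 48 + 7q → q* = 5.2667, p* = 84.8667.
At q = 1.4: demand price = 127 − 8·1.4 = 115.8; supply price = 48 + 7·1.4 = 57.8.
Δq = 5.2667 − 1.4 = 3.8667; wedge = 115.8 − 57.8 = 58.
DWL = ½ × 3.8667 × 58 = 112.13.

112.13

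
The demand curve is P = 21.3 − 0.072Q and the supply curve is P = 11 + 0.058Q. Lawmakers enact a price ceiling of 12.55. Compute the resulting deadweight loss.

179.20

Competitive equilibrium: 21.3 − 0.072Q = 11 + 0.058Q → Q* = 79.2308, P* = 15.5954.
At the ceiling P = 12.55, quantity supplied = (12.55 − 11)/0.058 = 26.7241.
Willingness to pay at Q' = 26.7241: 21.3 − 0.072·26.7241 = 19.3759.
ΔQ = 79.2308 − 26.7241 = 52.5067; wedge = 19.3759 − 12.55 = 6.8259.
DWL = ½ × 52.5067 × 6.8259 = 179.20.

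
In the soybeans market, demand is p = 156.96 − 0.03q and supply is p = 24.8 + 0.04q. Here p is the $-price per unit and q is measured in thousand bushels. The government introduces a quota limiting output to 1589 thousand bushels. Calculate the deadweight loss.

$3129.035 thousand

Competitive equilibrium: 156.96 − 0.03q = 24.8 + 0.04q → q* = 1888, p* = 100.32.
At q = 1589: demand price = 156.96 − 0.03·1589 = 109.29; supply price = 24.8 + 0.04·1589 = 88.36.
Δq = 1888 − 1589 = 299; wedge = 109.29 − 88.36 = 20.93.
Welfare loss = ½ × 299 × 20.93 = $3129.035 thousand.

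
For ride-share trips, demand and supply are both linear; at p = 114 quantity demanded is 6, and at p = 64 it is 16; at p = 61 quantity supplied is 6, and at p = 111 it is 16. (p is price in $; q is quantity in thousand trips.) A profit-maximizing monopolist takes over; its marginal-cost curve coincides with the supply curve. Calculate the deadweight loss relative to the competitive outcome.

$70.94 thousand

Demand slope = (64 − 114)/(16 − 6) = −5, so p = 144 − 5q.
Supply slope = (111 − 61)/(16 − 6) = 5, so p = 31 + 5q.
Competitive equilibrium: 144 − 5q = 31 + 5q → q* = 11.3, p* = 87.5.
Marginal revenue: MR = 144 − 10q. Set MR = MC: 144 − 10q = 31 + 5q → q_m = 7.5333.
Price p_m = 144 − 5·7.5333 = 106.3335; MC(q_m) = 31 + 5·7.5333 = 68.6665.
Competitive q* = 11.3, so Δq = 3.7667; wedge = 106.3335 − 68.6665 = 37.667.
DWL = ½ × 3.7667 × 37.667 = $70.94 thousand.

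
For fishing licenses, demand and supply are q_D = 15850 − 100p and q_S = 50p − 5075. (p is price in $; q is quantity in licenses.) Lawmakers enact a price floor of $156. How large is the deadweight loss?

In inverse form: demand p = 158.5 − 0.01q, supply p = 101.5 + 0.02q.
Competitive equilibrium: 158.5 − 0.01q = 101.5 + 0.02q → q* = 1900, p* = 139.5.
At the floor p = 156, quantity demanded = (158.5 − 156)/0.01 = 250.
Sellers' marginal cost at q' = 250: 101.5 + 0.02·250 = 106.5.
Δq = 1900 − 250 = 1650; wedge = 156 − 106.5 = 49.5.
Deadweight loss = ½ × 1650 × 49.5 = $40837.50.

$40837.50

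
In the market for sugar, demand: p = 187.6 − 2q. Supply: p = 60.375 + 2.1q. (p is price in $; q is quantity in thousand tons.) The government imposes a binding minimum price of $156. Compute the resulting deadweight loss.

$475.53 thousand

Competitive equilibrium: 187.6 − 2q = 60.375 + 2.1q → q* = 31.0305, p* = 125.539.
At the floor p = 156, quantity demanded = (187.6 − 156)/2 = 15.8.
Sellers' marginal cost at q' = 15.8: 60.375 + 2.1·15.8 = 93.555.
Δq = 31.0305 − 15.8 = 15.2305; wedge = 156 − 93.555 = 62.445.
The triangle = ½ × 15.2305 × 62.445 = $475.53 thousand.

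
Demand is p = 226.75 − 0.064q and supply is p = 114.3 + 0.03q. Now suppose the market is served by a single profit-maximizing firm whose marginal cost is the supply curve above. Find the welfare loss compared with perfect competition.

11035.88

Competitive equilibrium: 226.75 − 0.064q = 114.3 + 0.03q → q* = 1196.2766, p* = 150.1883.
Marginal revenue: MR = 226.75 − 0.128q. Set MR = MC: 226.75 − 0.128q = 114.3 + 0.03q → q_m = 711.70886.
Price p_m = 226.75 − 0.064·711.70886 = 181.20063; MC(q_m) = 114.3 + 0.03·711.70886 = 135.65127.
Competitive q* = 1196.2766, so Δq = 484.56774; wedge = 181.20063 − 135.65127 = 45.54936.
DWL = ½ × 484.56774 × 45.54936 = 11035.88.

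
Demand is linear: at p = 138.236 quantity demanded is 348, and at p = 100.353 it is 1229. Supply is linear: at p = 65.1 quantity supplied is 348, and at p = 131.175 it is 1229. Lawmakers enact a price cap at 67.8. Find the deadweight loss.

20108.29

Demand slope = (100.353 − 138.236)/(1229 − 348) = −0.043, so p = 153.2 − 0.043q.
Supply slope = (131.175 − 65.1)/(1229 − 348) = 0.075, so p = 39 + 0.075q.
Competitive equilibrium: 153.2 − 0.043q = 39 + 0.075q → q* = 967.7966, p* = 111.5847.
At the ceiling p = 67.8, quantity supplied = (67.8 − 39)/0.075 = 384.
Willingness to pay at q' = 384: 153.2 − 0.043·384 = 136.688.
Δq = 967.7966 − 384 = 583.7966; wedge = 136.688 − 67.8 = 68.888.
Deadweight loss = ½ × 583.7966 × 68.888 = 20108.29.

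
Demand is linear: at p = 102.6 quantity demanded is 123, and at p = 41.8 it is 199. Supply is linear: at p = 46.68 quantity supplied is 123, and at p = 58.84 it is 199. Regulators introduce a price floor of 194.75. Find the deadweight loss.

14438.67

Demand slope = (41.8 − 102.6)/(199 − 123) = −0.8, so p = 201 − 0.8q.
Supply slope = (58.84 − 46.68)/(199 − 123) = 0.16, so p = 27 + 0.16q.
Competitive equilibrium: 201 − 0.8q = 27 + 0.16q → q* = 181.25, p* = 56.
At the floor p = 194.75, quantity demanded = (201 − 194.75)/0.8 = 7.8125.
Sellers' marginal cost at q' = 7.8125: 27 + 0.16·7.8125 = 28.25.
Δq = 181.25 − 7.8125 = 173.4375; wedge = 194.75 − 28.25 = 166.5.
Deadweight loss = ½ × 173.4375 × 166.5 = 14438.67.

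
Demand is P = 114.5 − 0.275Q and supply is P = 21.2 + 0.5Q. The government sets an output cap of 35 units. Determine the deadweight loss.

2825.25

Competitive equilibrium: 114.5 − 0.275Q = 21.2 + 0.5Q → Q* = 120.3871, P* = 81.3935.
At Q = 35: demand price = 114.5 − 0.275·35 = 104.875; supply price = 21.2 + 0.5·35 = 38.7.
ΔQ = 120.3871 − 35 = 85.3871; wedge = 104.875 − 38.7 = 66.175.
DWL = ½ × 85.3871 × 66.175 = 2825.25.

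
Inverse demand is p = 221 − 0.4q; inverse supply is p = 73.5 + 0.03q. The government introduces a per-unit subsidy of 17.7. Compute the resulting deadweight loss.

364.29

Competitive equilibrium: 221 − 0.4q = 73.5 + 0.03q → q* = 343.0233, p* = 83.7907.
The subsidy lowers effective supply by 17.7: p = 55.8 + 0.03q.
New quantity: 221 − 0.4q = 55.8 + 0.03q → q' = 384.186.
Overproduction Δq = 384.186 − 343.0233 = 41.1627; wedge = subsidy = 17.7.
Deadweight loss = ½ × 41.1627 × 17.7 = 364.29.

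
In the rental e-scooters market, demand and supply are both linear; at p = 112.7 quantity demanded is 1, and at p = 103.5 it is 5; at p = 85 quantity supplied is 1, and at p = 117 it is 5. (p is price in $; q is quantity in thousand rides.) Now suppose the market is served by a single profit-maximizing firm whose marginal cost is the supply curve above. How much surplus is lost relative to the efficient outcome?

$2.34 thousand

Demand slope = (103.5 − 112.7)/(5 − 1) = −2.3, so p = 115 − 2.3q.
Supply slope = (117 − 85)/(5 − 1) = 8, so p = 77 + 8q.
Competitive equilibrium: 115 − 2.3q = 77 + 8q → q* = 3.6893, p* = 106.5146.
Marginal revenue: MR = 115 − 4.6q. Set MR = MC: 115 − 4.6q = 77 + 8q → q_m = 3.0159.
Price p_m = 115 − 2.3·3.0159 = 108.0634; MC(q_m) = 77 + 8·3.0159 = 101.1272.
Competitive q* = 3.6893, so Δq = 0.6734; wedge = 108.0634 − 101.1272 = 6.9362.
Welfare loss = ½ × 0.6734 × 6.9362 = $2.34 thousand.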